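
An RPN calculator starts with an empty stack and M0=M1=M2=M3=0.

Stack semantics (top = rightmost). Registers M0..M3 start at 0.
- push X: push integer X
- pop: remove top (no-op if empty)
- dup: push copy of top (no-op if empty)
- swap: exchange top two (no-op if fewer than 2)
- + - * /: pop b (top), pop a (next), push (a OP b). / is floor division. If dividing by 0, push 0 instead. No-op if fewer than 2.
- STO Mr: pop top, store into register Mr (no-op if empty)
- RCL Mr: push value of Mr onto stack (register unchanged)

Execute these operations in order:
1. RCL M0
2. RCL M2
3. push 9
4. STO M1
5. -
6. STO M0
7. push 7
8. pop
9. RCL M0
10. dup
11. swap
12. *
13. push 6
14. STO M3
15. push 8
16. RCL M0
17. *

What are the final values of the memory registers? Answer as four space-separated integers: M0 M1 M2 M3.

After op 1 (RCL M0): stack=[0] mem=[0,0,0,0]
After op 2 (RCL M2): stack=[0,0] mem=[0,0,0,0]
After op 3 (push 9): stack=[0,0,9] mem=[0,0,0,0]
After op 4 (STO M1): stack=[0,0] mem=[0,9,0,0]
After op 5 (-): stack=[0] mem=[0,9,0,0]
After op 6 (STO M0): stack=[empty] mem=[0,9,0,0]
After op 7 (push 7): stack=[7] mem=[0,9,0,0]
After op 8 (pop): stack=[empty] mem=[0,9,0,0]
After op 9 (RCL M0): stack=[0] mem=[0,9,0,0]
After op 10 (dup): stack=[0,0] mem=[0,9,0,0]
After op 11 (swap): stack=[0,0] mem=[0,9,0,0]
After op 12 (*): stack=[0] mem=[0,9,0,0]
After op 13 (push 6): stack=[0,6] mem=[0,9,0,0]
After op 14 (STO M3): stack=[0] mem=[0,9,0,6]
After op 15 (push 8): stack=[0,8] mem=[0,9,0,6]
After op 16 (RCL M0): stack=[0,8,0] mem=[0,9,0,6]
After op 17 (*): stack=[0,0] mem=[0,9,0,6]

Answer: 0 9 0 6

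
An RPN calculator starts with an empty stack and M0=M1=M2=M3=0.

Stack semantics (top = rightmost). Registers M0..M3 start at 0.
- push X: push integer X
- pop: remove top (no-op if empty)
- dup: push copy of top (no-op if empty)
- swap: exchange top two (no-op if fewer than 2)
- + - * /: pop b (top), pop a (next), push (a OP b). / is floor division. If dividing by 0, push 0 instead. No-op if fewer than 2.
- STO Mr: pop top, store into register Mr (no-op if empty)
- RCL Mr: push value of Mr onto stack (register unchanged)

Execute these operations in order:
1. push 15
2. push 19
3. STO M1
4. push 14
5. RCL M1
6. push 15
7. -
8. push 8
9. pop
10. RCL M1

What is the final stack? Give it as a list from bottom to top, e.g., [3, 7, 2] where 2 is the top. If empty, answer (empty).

Answer: [15, 14, 4, 19]

Derivation:
After op 1 (push 15): stack=[15] mem=[0,0,0,0]
After op 2 (push 19): stack=[15,19] mem=[0,0,0,0]
After op 3 (STO M1): stack=[15] mem=[0,19,0,0]
After op 4 (push 14): stack=[15,14] mem=[0,19,0,0]
After op 5 (RCL M1): stack=[15,14,19] mem=[0,19,0,0]
After op 6 (push 15): stack=[15,14,19,15] mem=[0,19,0,0]
After op 7 (-): stack=[15,14,4] mem=[0,19,0,0]
After op 8 (push 8): stack=[15,14,4,8] mem=[0,19,0,0]
After op 9 (pop): stack=[15,14,4] mem=[0,19,0,0]
After op 10 (RCL M1): stack=[15,14,4,19] mem=[0,19,0,0]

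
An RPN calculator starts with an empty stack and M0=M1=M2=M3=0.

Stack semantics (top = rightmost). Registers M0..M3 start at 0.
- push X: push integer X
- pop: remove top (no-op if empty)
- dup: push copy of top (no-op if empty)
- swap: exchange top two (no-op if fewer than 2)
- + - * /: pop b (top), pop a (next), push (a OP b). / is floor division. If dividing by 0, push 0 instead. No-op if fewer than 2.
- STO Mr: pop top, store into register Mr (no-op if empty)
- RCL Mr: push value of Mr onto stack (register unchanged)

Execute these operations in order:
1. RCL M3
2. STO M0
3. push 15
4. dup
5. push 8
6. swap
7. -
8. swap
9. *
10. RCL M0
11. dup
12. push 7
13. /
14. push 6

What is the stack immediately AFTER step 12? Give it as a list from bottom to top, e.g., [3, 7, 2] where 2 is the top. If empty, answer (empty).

After op 1 (RCL M3): stack=[0] mem=[0,0,0,0]
After op 2 (STO M0): stack=[empty] mem=[0,0,0,0]
After op 3 (push 15): stack=[15] mem=[0,0,0,0]
After op 4 (dup): stack=[15,15] mem=[0,0,0,0]
After op 5 (push 8): stack=[15,15,8] mem=[0,0,0,0]
After op 6 (swap): stack=[15,8,15] mem=[0,0,0,0]
After op 7 (-): stack=[15,-7] mem=[0,0,0,0]
After op 8 (swap): stack=[-7,15] mem=[0,0,0,0]
After op 9 (*): stack=[-105] mem=[0,0,0,0]
After op 10 (RCL M0): stack=[-105,0] mem=[0,0,0,0]
After op 11 (dup): stack=[-105,0,0] mem=[0,0,0,0]
After op 12 (push 7): stack=[-105,0,0,7] mem=[0,0,0,0]

[-105, 0, 0, 7]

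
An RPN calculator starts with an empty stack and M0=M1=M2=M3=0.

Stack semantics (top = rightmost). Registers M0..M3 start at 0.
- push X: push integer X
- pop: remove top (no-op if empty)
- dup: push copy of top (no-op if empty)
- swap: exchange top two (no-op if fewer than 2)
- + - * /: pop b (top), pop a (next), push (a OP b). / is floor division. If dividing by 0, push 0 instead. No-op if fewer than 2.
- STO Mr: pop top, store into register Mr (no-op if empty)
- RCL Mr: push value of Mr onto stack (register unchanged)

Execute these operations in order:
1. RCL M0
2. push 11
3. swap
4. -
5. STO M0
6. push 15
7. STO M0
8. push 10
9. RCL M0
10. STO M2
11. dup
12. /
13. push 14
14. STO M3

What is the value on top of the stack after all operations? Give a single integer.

Answer: 1

Derivation:
After op 1 (RCL M0): stack=[0] mem=[0,0,0,0]
After op 2 (push 11): stack=[0,11] mem=[0,0,0,0]
After op 3 (swap): stack=[11,0] mem=[0,0,0,0]
After op 4 (-): stack=[11] mem=[0,0,0,0]
After op 5 (STO M0): stack=[empty] mem=[11,0,0,0]
After op 6 (push 15): stack=[15] mem=[11,0,0,0]
After op 7 (STO M0): stack=[empty] mem=[15,0,0,0]
After op 8 (push 10): stack=[10] mem=[15,0,0,0]
After op 9 (RCL M0): stack=[10,15] mem=[15,0,0,0]
After op 10 (STO M2): stack=[10] mem=[15,0,15,0]
After op 11 (dup): stack=[10,10] mem=[15,0,15,0]
After op 12 (/): stack=[1] mem=[15,0,15,0]
After op 13 (push 14): stack=[1,14] mem=[15,0,15,0]
After op 14 (STO M3): stack=[1] mem=[15,0,15,14]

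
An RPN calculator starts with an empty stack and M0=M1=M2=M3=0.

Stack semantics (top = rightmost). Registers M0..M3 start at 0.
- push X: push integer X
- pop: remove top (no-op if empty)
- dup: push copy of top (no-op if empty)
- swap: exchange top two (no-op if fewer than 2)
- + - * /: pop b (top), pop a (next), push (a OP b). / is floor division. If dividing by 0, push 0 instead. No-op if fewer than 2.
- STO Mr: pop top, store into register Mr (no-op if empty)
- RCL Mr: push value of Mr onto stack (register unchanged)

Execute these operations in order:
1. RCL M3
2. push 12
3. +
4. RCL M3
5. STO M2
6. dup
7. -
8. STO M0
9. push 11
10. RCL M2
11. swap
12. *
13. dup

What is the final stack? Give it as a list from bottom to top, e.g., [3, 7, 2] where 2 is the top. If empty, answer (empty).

After op 1 (RCL M3): stack=[0] mem=[0,0,0,0]
After op 2 (push 12): stack=[0,12] mem=[0,0,0,0]
After op 3 (+): stack=[12] mem=[0,0,0,0]
After op 4 (RCL M3): stack=[12,0] mem=[0,0,0,0]
After op 5 (STO M2): stack=[12] mem=[0,0,0,0]
After op 6 (dup): stack=[12,12] mem=[0,0,0,0]
After op 7 (-): stack=[0] mem=[0,0,0,0]
After op 8 (STO M0): stack=[empty] mem=[0,0,0,0]
After op 9 (push 11): stack=[11] mem=[0,0,0,0]
After op 10 (RCL M2): stack=[11,0] mem=[0,0,0,0]
After op 11 (swap): stack=[0,11] mem=[0,0,0,0]
After op 12 (*): stack=[0] mem=[0,0,0,0]
After op 13 (dup): stack=[0,0] mem=[0,0,0,0]

Answer: [0, 0]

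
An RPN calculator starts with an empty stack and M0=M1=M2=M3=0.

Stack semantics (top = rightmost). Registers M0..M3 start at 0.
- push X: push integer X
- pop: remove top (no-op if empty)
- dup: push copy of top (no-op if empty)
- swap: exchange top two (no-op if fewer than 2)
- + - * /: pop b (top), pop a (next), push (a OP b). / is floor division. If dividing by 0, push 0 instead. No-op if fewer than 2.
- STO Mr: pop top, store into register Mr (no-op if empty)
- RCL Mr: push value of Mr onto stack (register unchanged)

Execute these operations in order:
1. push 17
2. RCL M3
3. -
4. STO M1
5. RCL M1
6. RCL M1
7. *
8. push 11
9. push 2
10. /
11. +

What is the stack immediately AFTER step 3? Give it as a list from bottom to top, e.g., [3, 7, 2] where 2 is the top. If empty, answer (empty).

After op 1 (push 17): stack=[17] mem=[0,0,0,0]
After op 2 (RCL M3): stack=[17,0] mem=[0,0,0,0]
After op 3 (-): stack=[17] mem=[0,0,0,0]

[17]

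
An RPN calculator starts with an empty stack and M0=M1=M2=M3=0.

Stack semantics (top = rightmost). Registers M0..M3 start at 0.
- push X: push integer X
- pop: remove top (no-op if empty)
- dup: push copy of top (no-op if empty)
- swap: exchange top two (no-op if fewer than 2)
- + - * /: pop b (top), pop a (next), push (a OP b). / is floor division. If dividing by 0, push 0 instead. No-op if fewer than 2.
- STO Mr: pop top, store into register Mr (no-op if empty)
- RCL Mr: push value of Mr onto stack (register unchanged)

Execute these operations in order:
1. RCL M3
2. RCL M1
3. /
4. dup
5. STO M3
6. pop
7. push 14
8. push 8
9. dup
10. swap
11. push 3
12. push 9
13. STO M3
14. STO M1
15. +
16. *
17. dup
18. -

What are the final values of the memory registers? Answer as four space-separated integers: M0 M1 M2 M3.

After op 1 (RCL M3): stack=[0] mem=[0,0,0,0]
After op 2 (RCL M1): stack=[0,0] mem=[0,0,0,0]
After op 3 (/): stack=[0] mem=[0,0,0,0]
After op 4 (dup): stack=[0,0] mem=[0,0,0,0]
After op 5 (STO M3): stack=[0] mem=[0,0,0,0]
After op 6 (pop): stack=[empty] mem=[0,0,0,0]
After op 7 (push 14): stack=[14] mem=[0,0,0,0]
After op 8 (push 8): stack=[14,8] mem=[0,0,0,0]
After op 9 (dup): stack=[14,8,8] mem=[0,0,0,0]
After op 10 (swap): stack=[14,8,8] mem=[0,0,0,0]
After op 11 (push 3): stack=[14,8,8,3] mem=[0,0,0,0]
After op 12 (push 9): stack=[14,8,8,3,9] mem=[0,0,0,0]
After op 13 (STO M3): stack=[14,8,8,3] mem=[0,0,0,9]
After op 14 (STO M1): stack=[14,8,8] mem=[0,3,0,9]
After op 15 (+): stack=[14,16] mem=[0,3,0,9]
After op 16 (*): stack=[224] mem=[0,3,0,9]
After op 17 (dup): stack=[224,224] mem=[0,3,0,9]
After op 18 (-): stack=[0] mem=[0,3,0,9]

Answer: 0 3 0 9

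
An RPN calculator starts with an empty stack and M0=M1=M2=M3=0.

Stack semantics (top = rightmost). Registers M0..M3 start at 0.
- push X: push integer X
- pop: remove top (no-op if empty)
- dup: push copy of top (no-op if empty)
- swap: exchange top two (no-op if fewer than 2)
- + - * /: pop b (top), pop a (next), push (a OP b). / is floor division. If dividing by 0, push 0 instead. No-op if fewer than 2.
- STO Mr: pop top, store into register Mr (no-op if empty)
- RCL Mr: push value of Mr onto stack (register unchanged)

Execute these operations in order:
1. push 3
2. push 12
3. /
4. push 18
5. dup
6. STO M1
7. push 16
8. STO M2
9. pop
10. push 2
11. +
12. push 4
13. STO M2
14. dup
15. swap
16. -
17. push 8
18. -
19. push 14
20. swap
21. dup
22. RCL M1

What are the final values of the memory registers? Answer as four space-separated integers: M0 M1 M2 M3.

After op 1 (push 3): stack=[3] mem=[0,0,0,0]
After op 2 (push 12): stack=[3,12] mem=[0,0,0,0]
After op 3 (/): stack=[0] mem=[0,0,0,0]
After op 4 (push 18): stack=[0,18] mem=[0,0,0,0]
After op 5 (dup): stack=[0,18,18] mem=[0,0,0,0]
After op 6 (STO M1): stack=[0,18] mem=[0,18,0,0]
After op 7 (push 16): stack=[0,18,16] mem=[0,18,0,0]
After op 8 (STO M2): stack=[0,18] mem=[0,18,16,0]
After op 9 (pop): stack=[0] mem=[0,18,16,0]
After op 10 (push 2): stack=[0,2] mem=[0,18,16,0]
After op 11 (+): stack=[2] mem=[0,18,16,0]
After op 12 (push 4): stack=[2,4] mem=[0,18,16,0]
After op 13 (STO M2): stack=[2] mem=[0,18,4,0]
After op 14 (dup): stack=[2,2] mem=[0,18,4,0]
After op 15 (swap): stack=[2,2] mem=[0,18,4,0]
After op 16 (-): stack=[0] mem=[0,18,4,0]
After op 17 (push 8): stack=[0,8] mem=[0,18,4,0]
After op 18 (-): stack=[-8] mem=[0,18,4,0]
After op 19 (push 14): stack=[-8,14] mem=[0,18,4,0]
After op 20 (swap): stack=[14,-8] mem=[0,18,4,0]
After op 21 (dup): stack=[14,-8,-8] mem=[0,18,4,0]
After op 22 (RCL M1): stack=[14,-8,-8,18] mem=[0,18,4,0]

Answer: 0 18 4 0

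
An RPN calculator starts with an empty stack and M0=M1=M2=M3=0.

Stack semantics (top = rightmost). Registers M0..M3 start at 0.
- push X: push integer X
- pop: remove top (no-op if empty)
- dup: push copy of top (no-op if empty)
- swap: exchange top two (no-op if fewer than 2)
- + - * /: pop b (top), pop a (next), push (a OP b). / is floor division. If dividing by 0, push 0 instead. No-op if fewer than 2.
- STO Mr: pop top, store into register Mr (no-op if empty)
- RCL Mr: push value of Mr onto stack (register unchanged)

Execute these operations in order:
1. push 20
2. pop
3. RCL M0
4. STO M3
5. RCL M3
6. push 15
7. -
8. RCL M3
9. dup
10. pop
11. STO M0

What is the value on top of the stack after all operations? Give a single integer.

After op 1 (push 20): stack=[20] mem=[0,0,0,0]
After op 2 (pop): stack=[empty] mem=[0,0,0,0]
After op 3 (RCL M0): stack=[0] mem=[0,0,0,0]
After op 4 (STO M3): stack=[empty] mem=[0,0,0,0]
After op 5 (RCL M3): stack=[0] mem=[0,0,0,0]
After op 6 (push 15): stack=[0,15] mem=[0,0,0,0]
After op 7 (-): stack=[-15] mem=[0,0,0,0]
After op 8 (RCL M3): stack=[-15,0] mem=[0,0,0,0]
After op 9 (dup): stack=[-15,0,0] mem=[0,0,0,0]
After op 10 (pop): stack=[-15,0] mem=[0,0,0,0]
After op 11 (STO M0): stack=[-15] mem=[0,0,0,0]

Answer: -15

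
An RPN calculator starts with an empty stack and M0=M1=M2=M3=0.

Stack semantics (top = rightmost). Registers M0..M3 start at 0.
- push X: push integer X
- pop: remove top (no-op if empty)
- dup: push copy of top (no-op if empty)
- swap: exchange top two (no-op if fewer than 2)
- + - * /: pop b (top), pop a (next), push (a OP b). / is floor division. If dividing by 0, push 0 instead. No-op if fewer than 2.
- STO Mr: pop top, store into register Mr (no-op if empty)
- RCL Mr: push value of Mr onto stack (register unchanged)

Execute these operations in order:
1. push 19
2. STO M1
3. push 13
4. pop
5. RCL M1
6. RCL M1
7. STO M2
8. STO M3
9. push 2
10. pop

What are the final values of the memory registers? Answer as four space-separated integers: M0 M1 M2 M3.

After op 1 (push 19): stack=[19] mem=[0,0,0,0]
After op 2 (STO M1): stack=[empty] mem=[0,19,0,0]
After op 3 (push 13): stack=[13] mem=[0,19,0,0]
After op 4 (pop): stack=[empty] mem=[0,19,0,0]
After op 5 (RCL M1): stack=[19] mem=[0,19,0,0]
After op 6 (RCL M1): stack=[19,19] mem=[0,19,0,0]
After op 7 (STO M2): stack=[19] mem=[0,19,19,0]
After op 8 (STO M3): stack=[empty] mem=[0,19,19,19]
After op 9 (push 2): stack=[2] mem=[0,19,19,19]
After op 10 (pop): stack=[empty] mem=[0,19,19,19]

Answer: 0 19 19 19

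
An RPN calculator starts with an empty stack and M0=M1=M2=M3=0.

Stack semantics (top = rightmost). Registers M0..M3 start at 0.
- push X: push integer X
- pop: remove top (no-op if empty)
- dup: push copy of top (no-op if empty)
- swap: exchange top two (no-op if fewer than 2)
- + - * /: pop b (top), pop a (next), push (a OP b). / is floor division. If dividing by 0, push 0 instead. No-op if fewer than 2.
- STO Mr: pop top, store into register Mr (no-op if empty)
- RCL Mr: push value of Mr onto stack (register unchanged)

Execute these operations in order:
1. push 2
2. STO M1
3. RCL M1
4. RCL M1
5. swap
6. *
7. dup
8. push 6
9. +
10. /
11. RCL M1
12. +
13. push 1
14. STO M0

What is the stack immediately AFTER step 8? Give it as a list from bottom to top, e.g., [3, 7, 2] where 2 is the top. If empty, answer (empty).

After op 1 (push 2): stack=[2] mem=[0,0,0,0]
After op 2 (STO M1): stack=[empty] mem=[0,2,0,0]
After op 3 (RCL M1): stack=[2] mem=[0,2,0,0]
After op 4 (RCL M1): stack=[2,2] mem=[0,2,0,0]
After op 5 (swap): stack=[2,2] mem=[0,2,0,0]
After op 6 (*): stack=[4] mem=[0,2,0,0]
After op 7 (dup): stack=[4,4] mem=[0,2,0,0]
After op 8 (push 6): stack=[4,4,6] mem=[0,2,0,0]

[4, 4, 6]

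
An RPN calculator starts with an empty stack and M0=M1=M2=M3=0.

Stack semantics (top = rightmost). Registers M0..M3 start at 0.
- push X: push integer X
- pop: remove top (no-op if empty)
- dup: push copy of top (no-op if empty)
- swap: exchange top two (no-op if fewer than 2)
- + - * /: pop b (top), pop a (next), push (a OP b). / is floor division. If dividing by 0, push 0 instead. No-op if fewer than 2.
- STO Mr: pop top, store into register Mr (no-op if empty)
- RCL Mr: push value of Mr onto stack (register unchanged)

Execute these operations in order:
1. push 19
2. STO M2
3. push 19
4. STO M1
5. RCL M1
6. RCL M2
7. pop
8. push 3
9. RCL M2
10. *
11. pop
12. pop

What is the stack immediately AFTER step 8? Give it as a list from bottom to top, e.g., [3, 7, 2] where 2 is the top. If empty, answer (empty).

After op 1 (push 19): stack=[19] mem=[0,0,0,0]
After op 2 (STO M2): stack=[empty] mem=[0,0,19,0]
After op 3 (push 19): stack=[19] mem=[0,0,19,0]
After op 4 (STO M1): stack=[empty] mem=[0,19,19,0]
After op 5 (RCL M1): stack=[19] mem=[0,19,19,0]
After op 6 (RCL M2): stack=[19,19] mem=[0,19,19,0]
After op 7 (pop): stack=[19] mem=[0,19,19,0]
After op 8 (push 3): stack=[19,3] mem=[0,19,19,0]

[19, 3]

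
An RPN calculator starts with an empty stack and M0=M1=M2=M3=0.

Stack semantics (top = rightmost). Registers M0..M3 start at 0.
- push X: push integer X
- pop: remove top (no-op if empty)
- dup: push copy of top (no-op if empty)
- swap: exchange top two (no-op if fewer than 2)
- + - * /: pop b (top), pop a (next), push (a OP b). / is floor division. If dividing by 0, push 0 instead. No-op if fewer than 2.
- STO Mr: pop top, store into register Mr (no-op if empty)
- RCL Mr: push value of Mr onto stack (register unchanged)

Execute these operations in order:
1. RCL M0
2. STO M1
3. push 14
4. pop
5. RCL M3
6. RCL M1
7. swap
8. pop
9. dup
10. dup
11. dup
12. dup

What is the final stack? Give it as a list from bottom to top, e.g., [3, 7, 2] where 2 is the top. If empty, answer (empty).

Answer: [0, 0, 0, 0, 0]

Derivation:
After op 1 (RCL M0): stack=[0] mem=[0,0,0,0]
After op 2 (STO M1): stack=[empty] mem=[0,0,0,0]
After op 3 (push 14): stack=[14] mem=[0,0,0,0]
After op 4 (pop): stack=[empty] mem=[0,0,0,0]
After op 5 (RCL M3): stack=[0] mem=[0,0,0,0]
After op 6 (RCL M1): stack=[0,0] mem=[0,0,0,0]
After op 7 (swap): stack=[0,0] mem=[0,0,0,0]
After op 8 (pop): stack=[0] mem=[0,0,0,0]
After op 9 (dup): stack=[0,0] mem=[0,0,0,0]
After op 10 (dup): stack=[0,0,0] mem=[0,0,0,0]
After op 11 (dup): stack=[0,0,0,0] mem=[0,0,0,0]
After op 12 (dup): stack=[0,0,0,0,0] mem=[0,0,0,0]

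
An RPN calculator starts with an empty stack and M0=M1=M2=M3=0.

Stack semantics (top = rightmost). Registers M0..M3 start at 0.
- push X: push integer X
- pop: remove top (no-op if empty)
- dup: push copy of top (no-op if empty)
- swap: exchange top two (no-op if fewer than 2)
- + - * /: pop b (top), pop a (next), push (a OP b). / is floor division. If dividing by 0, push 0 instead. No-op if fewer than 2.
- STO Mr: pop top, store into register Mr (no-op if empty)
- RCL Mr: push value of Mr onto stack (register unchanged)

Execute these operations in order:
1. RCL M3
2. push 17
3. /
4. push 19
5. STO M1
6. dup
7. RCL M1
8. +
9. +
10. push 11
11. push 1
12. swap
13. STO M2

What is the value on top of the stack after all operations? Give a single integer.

Answer: 1

Derivation:
After op 1 (RCL M3): stack=[0] mem=[0,0,0,0]
After op 2 (push 17): stack=[0,17] mem=[0,0,0,0]
After op 3 (/): stack=[0] mem=[0,0,0,0]
After op 4 (push 19): stack=[0,19] mem=[0,0,0,0]
After op 5 (STO M1): stack=[0] mem=[0,19,0,0]
After op 6 (dup): stack=[0,0] mem=[0,19,0,0]
After op 7 (RCL M1): stack=[0,0,19] mem=[0,19,0,0]
After op 8 (+): stack=[0,19] mem=[0,19,0,0]
After op 9 (+): stack=[19] mem=[0,19,0,0]
After op 10 (push 11): stack=[19,11] mem=[0,19,0,0]
After op 11 (push 1): stack=[19,11,1] mem=[0,19,0,0]
After op 12 (swap): stack=[19,1,11] mem=[0,19,0,0]
After op 13 (STO M2): stack=[19,1] mem=[0,19,11,0]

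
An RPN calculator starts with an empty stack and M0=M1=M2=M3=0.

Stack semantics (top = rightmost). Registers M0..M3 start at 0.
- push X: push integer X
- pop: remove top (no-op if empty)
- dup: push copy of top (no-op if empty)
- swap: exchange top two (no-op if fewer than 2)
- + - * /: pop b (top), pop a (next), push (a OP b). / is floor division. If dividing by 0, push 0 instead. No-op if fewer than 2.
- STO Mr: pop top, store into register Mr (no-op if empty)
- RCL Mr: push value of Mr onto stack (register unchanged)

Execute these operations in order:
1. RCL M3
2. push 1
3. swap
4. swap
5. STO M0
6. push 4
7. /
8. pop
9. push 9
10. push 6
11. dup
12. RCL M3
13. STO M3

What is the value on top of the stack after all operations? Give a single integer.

After op 1 (RCL M3): stack=[0] mem=[0,0,0,0]
After op 2 (push 1): stack=[0,1] mem=[0,0,0,0]
After op 3 (swap): stack=[1,0] mem=[0,0,0,0]
After op 4 (swap): stack=[0,1] mem=[0,0,0,0]
After op 5 (STO M0): stack=[0] mem=[1,0,0,0]
After op 6 (push 4): stack=[0,4] mem=[1,0,0,0]
After op 7 (/): stack=[0] mem=[1,0,0,0]
After op 8 (pop): stack=[empty] mem=[1,0,0,0]
After op 9 (push 9): stack=[9] mem=[1,0,0,0]
After op 10 (push 6): stack=[9,6] mem=[1,0,0,0]
After op 11 (dup): stack=[9,6,6] mem=[1,0,0,0]
After op 12 (RCL M3): stack=[9,6,6,0] mem=[1,0,0,0]
After op 13 (STO M3): stack=[9,6,6] mem=[1,0,0,0]

Answer: 6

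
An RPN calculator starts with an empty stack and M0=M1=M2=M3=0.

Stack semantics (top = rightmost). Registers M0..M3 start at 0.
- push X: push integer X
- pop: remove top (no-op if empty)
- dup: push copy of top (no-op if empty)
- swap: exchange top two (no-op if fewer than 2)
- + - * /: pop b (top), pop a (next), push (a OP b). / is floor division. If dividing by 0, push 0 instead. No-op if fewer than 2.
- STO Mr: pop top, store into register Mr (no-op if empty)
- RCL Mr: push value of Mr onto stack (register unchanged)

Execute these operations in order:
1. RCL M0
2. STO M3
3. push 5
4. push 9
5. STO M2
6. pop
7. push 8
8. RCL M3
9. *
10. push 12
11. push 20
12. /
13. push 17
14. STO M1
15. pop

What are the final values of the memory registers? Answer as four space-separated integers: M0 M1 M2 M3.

Answer: 0 17 9 0

Derivation:
After op 1 (RCL M0): stack=[0] mem=[0,0,0,0]
After op 2 (STO M3): stack=[empty] mem=[0,0,0,0]
After op 3 (push 5): stack=[5] mem=[0,0,0,0]
After op 4 (push 9): stack=[5,9] mem=[0,0,0,0]
After op 5 (STO M2): stack=[5] mem=[0,0,9,0]
After op 6 (pop): stack=[empty] mem=[0,0,9,0]
After op 7 (push 8): stack=[8] mem=[0,0,9,0]
After op 8 (RCL M3): stack=[8,0] mem=[0,0,9,0]
After op 9 (*): stack=[0] mem=[0,0,9,0]
After op 10 (push 12): stack=[0,12] mem=[0,0,9,0]
After op 11 (push 20): stack=[0,12,20] mem=[0,0,9,0]
After op 12 (/): stack=[0,0] mem=[0,0,9,0]
After op 13 (push 17): stack=[0,0,17] mem=[0,0,9,0]
After op 14 (STO M1): stack=[0,0] mem=[0,17,9,0]
After op 15 (pop): stack=[0] mem=[0,17,9,0]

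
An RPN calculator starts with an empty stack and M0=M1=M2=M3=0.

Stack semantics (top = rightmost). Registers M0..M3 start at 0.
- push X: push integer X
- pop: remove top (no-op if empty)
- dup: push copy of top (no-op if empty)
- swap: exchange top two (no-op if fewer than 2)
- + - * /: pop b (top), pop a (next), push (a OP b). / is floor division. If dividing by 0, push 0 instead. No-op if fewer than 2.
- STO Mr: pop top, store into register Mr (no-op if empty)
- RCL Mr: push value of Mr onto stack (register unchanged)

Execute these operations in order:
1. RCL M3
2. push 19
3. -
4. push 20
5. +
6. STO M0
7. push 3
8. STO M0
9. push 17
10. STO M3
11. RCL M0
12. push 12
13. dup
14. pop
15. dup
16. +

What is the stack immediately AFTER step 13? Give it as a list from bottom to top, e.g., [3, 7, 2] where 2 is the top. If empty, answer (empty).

After op 1 (RCL M3): stack=[0] mem=[0,0,0,0]
After op 2 (push 19): stack=[0,19] mem=[0,0,0,0]
After op 3 (-): stack=[-19] mem=[0,0,0,0]
After op 4 (push 20): stack=[-19,20] mem=[0,0,0,0]
After op 5 (+): stack=[1] mem=[0,0,0,0]
After op 6 (STO M0): stack=[empty] mem=[1,0,0,0]
After op 7 (push 3): stack=[3] mem=[1,0,0,0]
After op 8 (STO M0): stack=[empty] mem=[3,0,0,0]
After op 9 (push 17): stack=[17] mem=[3,0,0,0]
After op 10 (STO M3): stack=[empty] mem=[3,0,0,17]
After op 11 (RCL M0): stack=[3] mem=[3,0,0,17]
After op 12 (push 12): stack=[3,12] mem=[3,0,0,17]
After op 13 (dup): stack=[3,12,12] mem=[3,0,0,17]

[3, 12, 12]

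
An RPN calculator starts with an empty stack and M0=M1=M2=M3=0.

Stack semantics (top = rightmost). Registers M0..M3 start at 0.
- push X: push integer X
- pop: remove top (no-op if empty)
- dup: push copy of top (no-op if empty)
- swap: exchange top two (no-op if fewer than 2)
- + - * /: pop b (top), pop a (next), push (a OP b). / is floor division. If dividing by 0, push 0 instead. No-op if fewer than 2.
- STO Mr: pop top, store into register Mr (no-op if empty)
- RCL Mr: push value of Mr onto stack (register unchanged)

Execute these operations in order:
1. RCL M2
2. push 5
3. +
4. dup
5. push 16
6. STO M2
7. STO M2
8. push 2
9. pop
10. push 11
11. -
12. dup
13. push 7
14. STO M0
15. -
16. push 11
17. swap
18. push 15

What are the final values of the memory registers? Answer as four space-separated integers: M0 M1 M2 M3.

After op 1 (RCL M2): stack=[0] mem=[0,0,0,0]
After op 2 (push 5): stack=[0,5] mem=[0,0,0,0]
After op 3 (+): stack=[5] mem=[0,0,0,0]
After op 4 (dup): stack=[5,5] mem=[0,0,0,0]
After op 5 (push 16): stack=[5,5,16] mem=[0,0,0,0]
After op 6 (STO M2): stack=[5,5] mem=[0,0,16,0]
After op 7 (STO M2): stack=[5] mem=[0,0,5,0]
After op 8 (push 2): stack=[5,2] mem=[0,0,5,0]
After op 9 (pop): stack=[5] mem=[0,0,5,0]
After op 10 (push 11): stack=[5,11] mem=[0,0,5,0]
After op 11 (-): stack=[-6] mem=[0,0,5,0]
After op 12 (dup): stack=[-6,-6] mem=[0,0,5,0]
After op 13 (push 7): stack=[-6,-6,7] mem=[0,0,5,0]
After op 14 (STO M0): stack=[-6,-6] mem=[7,0,5,0]
After op 15 (-): stack=[0] mem=[7,0,5,0]
After op 16 (push 11): stack=[0,11] mem=[7,0,5,0]
After op 17 (swap): stack=[11,0] mem=[7,0,5,0]
After op 18 (push 15): stack=[11,0,15] mem=[7,0,5,0]

Answer: 7 0 5 0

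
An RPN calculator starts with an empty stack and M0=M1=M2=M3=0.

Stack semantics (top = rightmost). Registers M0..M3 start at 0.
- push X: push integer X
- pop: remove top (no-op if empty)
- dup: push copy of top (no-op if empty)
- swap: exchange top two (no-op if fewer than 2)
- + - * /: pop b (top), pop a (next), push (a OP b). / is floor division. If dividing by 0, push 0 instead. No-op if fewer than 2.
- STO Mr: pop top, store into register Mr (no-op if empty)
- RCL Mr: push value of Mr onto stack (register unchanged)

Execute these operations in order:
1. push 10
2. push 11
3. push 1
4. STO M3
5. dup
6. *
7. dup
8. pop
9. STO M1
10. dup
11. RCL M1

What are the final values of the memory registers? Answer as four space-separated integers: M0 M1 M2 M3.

Answer: 0 121 0 1

Derivation:
After op 1 (push 10): stack=[10] mem=[0,0,0,0]
After op 2 (push 11): stack=[10,11] mem=[0,0,0,0]
After op 3 (push 1): stack=[10,11,1] mem=[0,0,0,0]
After op 4 (STO M3): stack=[10,11] mem=[0,0,0,1]
After op 5 (dup): stack=[10,11,11] mem=[0,0,0,1]
After op 6 (*): stack=[10,121] mem=[0,0,0,1]
After op 7 (dup): stack=[10,121,121] mem=[0,0,0,1]
After op 8 (pop): stack=[10,121] mem=[0,0,0,1]
After op 9 (STO M1): stack=[10] mem=[0,121,0,1]
After op 10 (dup): stack=[10,10] mem=[0,121,0,1]
After op 11 (RCL M1): stack=[10,10,121] mem=[0,121,0,1]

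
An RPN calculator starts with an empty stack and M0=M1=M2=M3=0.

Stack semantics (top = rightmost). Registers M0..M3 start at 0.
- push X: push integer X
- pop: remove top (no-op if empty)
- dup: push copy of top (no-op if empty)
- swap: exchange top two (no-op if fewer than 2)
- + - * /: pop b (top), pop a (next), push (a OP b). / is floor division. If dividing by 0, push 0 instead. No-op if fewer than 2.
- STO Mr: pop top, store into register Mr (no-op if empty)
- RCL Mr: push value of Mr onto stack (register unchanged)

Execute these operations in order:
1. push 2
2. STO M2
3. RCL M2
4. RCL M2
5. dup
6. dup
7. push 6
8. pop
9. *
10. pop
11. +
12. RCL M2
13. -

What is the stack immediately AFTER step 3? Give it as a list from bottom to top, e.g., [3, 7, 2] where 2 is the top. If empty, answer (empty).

After op 1 (push 2): stack=[2] mem=[0,0,0,0]
After op 2 (STO M2): stack=[empty] mem=[0,0,2,0]
After op 3 (RCL M2): stack=[2] mem=[0,0,2,0]

[2]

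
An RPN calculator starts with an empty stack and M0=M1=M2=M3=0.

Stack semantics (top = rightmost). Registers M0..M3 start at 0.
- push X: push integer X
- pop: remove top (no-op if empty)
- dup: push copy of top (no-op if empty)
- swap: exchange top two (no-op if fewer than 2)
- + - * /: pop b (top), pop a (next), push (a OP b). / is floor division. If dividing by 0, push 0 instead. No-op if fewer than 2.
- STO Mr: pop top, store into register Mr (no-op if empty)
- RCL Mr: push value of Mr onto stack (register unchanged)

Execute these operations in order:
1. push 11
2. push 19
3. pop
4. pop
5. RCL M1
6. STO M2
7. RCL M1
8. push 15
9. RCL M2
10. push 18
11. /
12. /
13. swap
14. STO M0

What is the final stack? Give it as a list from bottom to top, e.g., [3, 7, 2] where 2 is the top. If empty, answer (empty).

Answer: [0]

Derivation:
After op 1 (push 11): stack=[11] mem=[0,0,0,0]
After op 2 (push 19): stack=[11,19] mem=[0,0,0,0]
After op 3 (pop): stack=[11] mem=[0,0,0,0]
After op 4 (pop): stack=[empty] mem=[0,0,0,0]
After op 5 (RCL M1): stack=[0] mem=[0,0,0,0]
After op 6 (STO M2): stack=[empty] mem=[0,0,0,0]
After op 7 (RCL M1): stack=[0] mem=[0,0,0,0]
After op 8 (push 15): stack=[0,15] mem=[0,0,0,0]
After op 9 (RCL M2): stack=[0,15,0] mem=[0,0,0,0]
After op 10 (push 18): stack=[0,15,0,18] mem=[0,0,0,0]
After op 11 (/): stack=[0,15,0] mem=[0,0,0,0]
After op 12 (/): stack=[0,0] mem=[0,0,0,0]
After op 13 (swap): stack=[0,0] mem=[0,0,0,0]
After op 14 (STO M0): stack=[0] mem=[0,0,0,0]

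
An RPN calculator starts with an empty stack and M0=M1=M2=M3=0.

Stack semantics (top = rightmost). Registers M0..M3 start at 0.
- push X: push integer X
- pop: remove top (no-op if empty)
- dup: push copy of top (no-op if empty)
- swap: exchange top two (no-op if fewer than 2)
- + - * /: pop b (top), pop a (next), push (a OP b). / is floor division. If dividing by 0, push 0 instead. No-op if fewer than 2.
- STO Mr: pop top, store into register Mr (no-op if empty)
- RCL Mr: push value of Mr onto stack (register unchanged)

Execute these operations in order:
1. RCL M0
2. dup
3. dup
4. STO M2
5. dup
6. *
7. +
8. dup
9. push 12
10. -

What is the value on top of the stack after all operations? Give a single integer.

After op 1 (RCL M0): stack=[0] mem=[0,0,0,0]
After op 2 (dup): stack=[0,0] mem=[0,0,0,0]
After op 3 (dup): stack=[0,0,0] mem=[0,0,0,0]
After op 4 (STO M2): stack=[0,0] mem=[0,0,0,0]
After op 5 (dup): stack=[0,0,0] mem=[0,0,0,0]
After op 6 (*): stack=[0,0] mem=[0,0,0,0]
After op 7 (+): stack=[0] mem=[0,0,0,0]
After op 8 (dup): stack=[0,0] mem=[0,0,0,0]
After op 9 (push 12): stack=[0,0,12] mem=[0,0,0,0]
After op 10 (-): stack=[0,-12] mem=[0,0,0,0]

Answer: -12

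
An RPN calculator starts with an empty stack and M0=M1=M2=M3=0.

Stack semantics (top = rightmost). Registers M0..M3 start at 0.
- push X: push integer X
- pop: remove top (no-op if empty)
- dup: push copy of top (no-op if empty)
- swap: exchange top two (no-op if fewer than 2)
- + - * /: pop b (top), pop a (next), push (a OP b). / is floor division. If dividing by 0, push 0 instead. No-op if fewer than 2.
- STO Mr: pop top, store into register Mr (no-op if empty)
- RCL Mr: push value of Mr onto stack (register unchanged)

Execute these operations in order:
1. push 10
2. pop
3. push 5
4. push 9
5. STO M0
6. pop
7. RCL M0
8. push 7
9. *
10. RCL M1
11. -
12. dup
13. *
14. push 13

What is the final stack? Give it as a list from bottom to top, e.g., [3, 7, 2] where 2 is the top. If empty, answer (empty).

Answer: [3969, 13]

Derivation:
After op 1 (push 10): stack=[10] mem=[0,0,0,0]
After op 2 (pop): stack=[empty] mem=[0,0,0,0]
After op 3 (push 5): stack=[5] mem=[0,0,0,0]
After op 4 (push 9): stack=[5,9] mem=[0,0,0,0]
After op 5 (STO M0): stack=[5] mem=[9,0,0,0]
After op 6 (pop): stack=[empty] mem=[9,0,0,0]
After op 7 (RCL M0): stack=[9] mem=[9,0,0,0]
After op 8 (push 7): stack=[9,7] mem=[9,0,0,0]
After op 9 (*): stack=[63] mem=[9,0,0,0]
After op 10 (RCL M1): stack=[63,0] mem=[9,0,0,0]
After op 11 (-): stack=[63] mem=[9,0,0,0]
After op 12 (dup): stack=[63,63] mem=[9,0,0,0]
After op 13 (*): stack=[3969] mem=[9,0,0,0]
After op 14 (push 13): stack=[3969,13] mem=[9,0,0,0]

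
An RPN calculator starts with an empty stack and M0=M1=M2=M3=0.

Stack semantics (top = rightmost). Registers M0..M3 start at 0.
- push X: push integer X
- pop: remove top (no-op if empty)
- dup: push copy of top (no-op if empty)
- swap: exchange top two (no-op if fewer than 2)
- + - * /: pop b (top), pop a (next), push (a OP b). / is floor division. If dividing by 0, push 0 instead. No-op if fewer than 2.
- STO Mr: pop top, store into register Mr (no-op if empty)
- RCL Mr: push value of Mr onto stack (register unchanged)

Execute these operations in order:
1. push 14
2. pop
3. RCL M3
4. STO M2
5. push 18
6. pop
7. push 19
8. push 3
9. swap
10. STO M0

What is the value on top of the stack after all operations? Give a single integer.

Answer: 3

Derivation:
After op 1 (push 14): stack=[14] mem=[0,0,0,0]
After op 2 (pop): stack=[empty] mem=[0,0,0,0]
After op 3 (RCL M3): stack=[0] mem=[0,0,0,0]
After op 4 (STO M2): stack=[empty] mem=[0,0,0,0]
After op 5 (push 18): stack=[18] mem=[0,0,0,0]
After op 6 (pop): stack=[empty] mem=[0,0,0,0]
After op 7 (push 19): stack=[19] mem=[0,0,0,0]
After op 8 (push 3): stack=[19,3] mem=[0,0,0,0]
After op 9 (swap): stack=[3,19] mem=[0,0,0,0]
After op 10 (STO M0): stack=[3] mem=[19,0,0,0]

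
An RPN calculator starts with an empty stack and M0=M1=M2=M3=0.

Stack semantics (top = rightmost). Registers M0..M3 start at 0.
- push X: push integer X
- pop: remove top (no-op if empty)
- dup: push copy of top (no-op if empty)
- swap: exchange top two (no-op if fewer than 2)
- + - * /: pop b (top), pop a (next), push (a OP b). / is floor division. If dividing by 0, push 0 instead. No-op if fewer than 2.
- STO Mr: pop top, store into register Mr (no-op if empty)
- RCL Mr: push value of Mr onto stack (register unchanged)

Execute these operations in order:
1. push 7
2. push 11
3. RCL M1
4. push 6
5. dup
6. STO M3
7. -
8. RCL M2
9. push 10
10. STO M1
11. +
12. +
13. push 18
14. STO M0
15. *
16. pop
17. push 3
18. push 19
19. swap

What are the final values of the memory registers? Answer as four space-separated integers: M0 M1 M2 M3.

Answer: 18 10 0 6

Derivation:
After op 1 (push 7): stack=[7] mem=[0,0,0,0]
After op 2 (push 11): stack=[7,11] mem=[0,0,0,0]
After op 3 (RCL M1): stack=[7,11,0] mem=[0,0,0,0]
After op 4 (push 6): stack=[7,11,0,6] mem=[0,0,0,0]
After op 5 (dup): stack=[7,11,0,6,6] mem=[0,0,0,0]
After op 6 (STO M3): stack=[7,11,0,6] mem=[0,0,0,6]
After op 7 (-): stack=[7,11,-6] mem=[0,0,0,6]
After op 8 (RCL M2): stack=[7,11,-6,0] mem=[0,0,0,6]
After op 9 (push 10): stack=[7,11,-6,0,10] mem=[0,0,0,6]
After op 10 (STO M1): stack=[7,11,-6,0] mem=[0,10,0,6]
After op 11 (+): stack=[7,11,-6] mem=[0,10,0,6]
After op 12 (+): stack=[7,5] mem=[0,10,0,6]
After op 13 (push 18): stack=[7,5,18] mem=[0,10,0,6]
After op 14 (STO M0): stack=[7,5] mem=[18,10,0,6]
After op 15 (*): stack=[35] mem=[18,10,0,6]
After op 16 (pop): stack=[empty] mem=[18,10,0,6]
After op 17 (push 3): stack=[3] mem=[18,10,0,6]
After op 18 (push 19): stack=[3,19] mem=[18,10,0,6]
After op 19 (swap): stack=[19,3] mem=[18,10,0,6]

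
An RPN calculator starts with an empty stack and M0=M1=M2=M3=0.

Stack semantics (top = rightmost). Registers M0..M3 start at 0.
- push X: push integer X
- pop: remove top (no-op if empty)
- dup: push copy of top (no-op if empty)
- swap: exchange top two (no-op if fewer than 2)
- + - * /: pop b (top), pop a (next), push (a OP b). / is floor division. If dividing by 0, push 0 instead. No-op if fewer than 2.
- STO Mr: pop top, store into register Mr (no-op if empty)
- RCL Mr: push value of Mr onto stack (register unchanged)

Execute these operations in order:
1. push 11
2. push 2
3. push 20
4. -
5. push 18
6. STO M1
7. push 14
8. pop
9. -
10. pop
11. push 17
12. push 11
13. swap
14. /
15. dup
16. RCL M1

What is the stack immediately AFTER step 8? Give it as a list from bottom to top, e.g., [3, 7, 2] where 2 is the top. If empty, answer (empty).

After op 1 (push 11): stack=[11] mem=[0,0,0,0]
After op 2 (push 2): stack=[11,2] mem=[0,0,0,0]
After op 3 (push 20): stack=[11,2,20] mem=[0,0,0,0]
After op 4 (-): stack=[11,-18] mem=[0,0,0,0]
After op 5 (push 18): stack=[11,-18,18] mem=[0,0,0,0]
After op 6 (STO M1): stack=[11,-18] mem=[0,18,0,0]
After op 7 (push 14): stack=[11,-18,14] mem=[0,18,0,0]
After op 8 (pop): stack=[11,-18] mem=[0,18,0,0]

[11, -18]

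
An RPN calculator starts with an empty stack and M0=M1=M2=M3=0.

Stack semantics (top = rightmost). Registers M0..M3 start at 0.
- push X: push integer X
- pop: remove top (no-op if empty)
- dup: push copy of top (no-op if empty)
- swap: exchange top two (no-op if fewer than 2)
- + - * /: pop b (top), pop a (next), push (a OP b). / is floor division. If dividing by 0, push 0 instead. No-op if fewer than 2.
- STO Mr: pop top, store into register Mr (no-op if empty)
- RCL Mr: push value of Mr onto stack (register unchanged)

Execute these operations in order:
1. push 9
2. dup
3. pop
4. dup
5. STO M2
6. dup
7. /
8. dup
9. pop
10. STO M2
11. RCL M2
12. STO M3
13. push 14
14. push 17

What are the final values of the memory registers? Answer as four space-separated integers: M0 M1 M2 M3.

After op 1 (push 9): stack=[9] mem=[0,0,0,0]
After op 2 (dup): stack=[9,9] mem=[0,0,0,0]
After op 3 (pop): stack=[9] mem=[0,0,0,0]
After op 4 (dup): stack=[9,9] mem=[0,0,0,0]
After op 5 (STO M2): stack=[9] mem=[0,0,9,0]
After op 6 (dup): stack=[9,9] mem=[0,0,9,0]
After op 7 (/): stack=[1] mem=[0,0,9,0]
After op 8 (dup): stack=[1,1] mem=[0,0,9,0]
After op 9 (pop): stack=[1] mem=[0,0,9,0]
After op 10 (STO M2): stack=[empty] mem=[0,0,1,0]
After op 11 (RCL M2): stack=[1] mem=[0,0,1,0]
After op 12 (STO M3): stack=[empty] mem=[0,0,1,1]
After op 13 (push 14): stack=[14] mem=[0,0,1,1]
After op 14 (push 17): stack=[14,17] mem=[0,0,1,1]

Answer: 0 0 1 1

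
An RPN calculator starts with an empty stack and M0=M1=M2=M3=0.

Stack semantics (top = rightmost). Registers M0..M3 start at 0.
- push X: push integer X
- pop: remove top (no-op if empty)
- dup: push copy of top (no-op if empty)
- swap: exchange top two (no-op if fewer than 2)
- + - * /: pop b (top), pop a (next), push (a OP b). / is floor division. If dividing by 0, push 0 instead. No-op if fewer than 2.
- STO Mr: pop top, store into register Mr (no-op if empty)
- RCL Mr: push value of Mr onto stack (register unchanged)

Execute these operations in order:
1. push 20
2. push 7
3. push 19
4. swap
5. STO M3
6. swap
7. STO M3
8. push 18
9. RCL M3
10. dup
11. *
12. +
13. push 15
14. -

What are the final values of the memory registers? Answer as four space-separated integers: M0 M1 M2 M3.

After op 1 (push 20): stack=[20] mem=[0,0,0,0]
After op 2 (push 7): stack=[20,7] mem=[0,0,0,0]
After op 3 (push 19): stack=[20,7,19] mem=[0,0,0,0]
After op 4 (swap): stack=[20,19,7] mem=[0,0,0,0]
After op 5 (STO M3): stack=[20,19] mem=[0,0,0,7]
After op 6 (swap): stack=[19,20] mem=[0,0,0,7]
After op 7 (STO M3): stack=[19] mem=[0,0,0,20]
After op 8 (push 18): stack=[19,18] mem=[0,0,0,20]
After op 9 (RCL M3): stack=[19,18,20] mem=[0,0,0,20]
After op 10 (dup): stack=[19,18,20,20] mem=[0,0,0,20]
After op 11 (*): stack=[19,18,400] mem=[0,0,0,20]
After op 12 (+): stack=[19,418] mem=[0,0,0,20]
After op 13 (push 15): stack=[19,418,15] mem=[0,0,0,20]
After op 14 (-): stack=[19,403] mem=[0,0,0,20]

Answer: 0 0 0 20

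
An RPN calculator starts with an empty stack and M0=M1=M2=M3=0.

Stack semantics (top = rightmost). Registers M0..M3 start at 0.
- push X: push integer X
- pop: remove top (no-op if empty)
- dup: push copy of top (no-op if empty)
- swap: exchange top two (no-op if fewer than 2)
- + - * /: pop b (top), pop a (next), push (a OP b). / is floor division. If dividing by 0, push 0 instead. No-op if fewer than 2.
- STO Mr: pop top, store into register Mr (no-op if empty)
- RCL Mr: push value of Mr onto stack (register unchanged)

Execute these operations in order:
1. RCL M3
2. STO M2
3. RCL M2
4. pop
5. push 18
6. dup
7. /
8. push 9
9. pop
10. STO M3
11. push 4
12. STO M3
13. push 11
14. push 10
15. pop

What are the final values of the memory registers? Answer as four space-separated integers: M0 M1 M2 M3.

After op 1 (RCL M3): stack=[0] mem=[0,0,0,0]
After op 2 (STO M2): stack=[empty] mem=[0,0,0,0]
After op 3 (RCL M2): stack=[0] mem=[0,0,0,0]
After op 4 (pop): stack=[empty] mem=[0,0,0,0]
After op 5 (push 18): stack=[18] mem=[0,0,0,0]
After op 6 (dup): stack=[18,18] mem=[0,0,0,0]
After op 7 (/): stack=[1] mem=[0,0,0,0]
After op 8 (push 9): stack=[1,9] mem=[0,0,0,0]
After op 9 (pop): stack=[1] mem=[0,0,0,0]
After op 10 (STO M3): stack=[empty] mem=[0,0,0,1]
After op 11 (push 4): stack=[4] mem=[0,0,0,1]
After op 12 (STO M3): stack=[empty] mem=[0,0,0,4]
After op 13 (push 11): stack=[11] mem=[0,0,0,4]
After op 14 (push 10): stack=[11,10] mem=[0,0,0,4]
After op 15 (pop): stack=[11] mem=[0,0,0,4]

Answer: 0 0 0 4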